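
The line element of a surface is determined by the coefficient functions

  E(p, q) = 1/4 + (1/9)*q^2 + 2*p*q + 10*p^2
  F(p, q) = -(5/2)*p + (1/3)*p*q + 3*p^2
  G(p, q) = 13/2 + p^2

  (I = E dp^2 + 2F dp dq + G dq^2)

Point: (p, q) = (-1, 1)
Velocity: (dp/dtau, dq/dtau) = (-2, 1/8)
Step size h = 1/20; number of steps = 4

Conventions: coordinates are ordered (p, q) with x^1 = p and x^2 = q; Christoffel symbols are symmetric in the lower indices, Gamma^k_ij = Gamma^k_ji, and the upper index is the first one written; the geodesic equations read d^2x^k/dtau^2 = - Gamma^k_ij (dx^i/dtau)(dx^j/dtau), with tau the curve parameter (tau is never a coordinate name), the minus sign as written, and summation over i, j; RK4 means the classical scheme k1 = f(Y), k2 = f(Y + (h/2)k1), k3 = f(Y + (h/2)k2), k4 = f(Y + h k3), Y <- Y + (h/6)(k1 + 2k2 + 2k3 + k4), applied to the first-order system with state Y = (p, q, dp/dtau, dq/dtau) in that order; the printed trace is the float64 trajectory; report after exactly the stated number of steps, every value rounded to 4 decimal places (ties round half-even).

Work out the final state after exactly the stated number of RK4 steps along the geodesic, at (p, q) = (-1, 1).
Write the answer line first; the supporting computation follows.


Answer: p = -1.3536, q = 1.0545, dp/dtau = -1.6032, dq/dtau = 0.4145

f(Y) = (dp/dtau, dq/dtau, -Gamma^p_ij Y'^i Y'^j, -Gamma^q_ij Y'^i Y'^j) with the Gammas evaluated at the stage position; h = 0.050000; intermediate values shown to 6 dp
step 0: p = -1.0000, q = 1.0000, dp/dtau = -2.0000, dq/dtau = 0.1250
step 1:
  k1: at (p, q) = (-1.000000, 1.000000), (dp/dtau, dq/dtau) = (-2.000000, 0.125000); Gamma_ppp = -0.830184, Gamma_ppq = -0.041651, Gamma_pqq = 0.138835, Gamma_qpp = -0.398466, Gamma_qpq = -0.104641, Gamma_qqq = -0.095642; k1 = (-2.000000, 0.125000, 3.297741, 1.543038)
  k2: at (p, q) = (-1.050000, 1.003125), (dp/dtau, dq/dtau) = (-1.917556, 0.163576); Gamma_ppp = -0.766181, Gamma_ppq = -0.032354, Gamma_pqq = 0.135067, Gamma_qpp = -0.427585, Gamma_qpq = -0.114359, Gamma_qqq = -0.099160; k2 = (-1.917556, 0.163576, 2.793356, 1.503151)
  k3: at (p, q) = (-1.047939, 1.004089), (dp/dtau, dq/dtau) = (-1.930166, 0.162579); Gamma_ppp = -0.768843, Gamma_ppq = -0.032725, Gamma_pqq = 0.135250, Gamma_qpp = -0.426287, Gamma_qpq = -0.113958, Gamma_qqq = -0.099034; k3 = (-1.930166, 0.162579, 2.840243, 1.519247)
  k4: at (p, q) = (-1.096508, 1.008129), (dp/dtau, dq/dtau) = (-1.857988, 0.200962); Gamma_ppp = -0.710936, Gamma_ppq = -0.024076, Gamma_pqq = 0.132119, Gamma_qpp = -0.455351, Gamma_qpq = -0.123669, Gamma_qqq = -0.102572; k4 = (-1.857988, 0.200962, 2.430922, 1.483716)
  Y <- Y + (h/6)(k1 + 2k2 + 2k3 + k4): p = -1.0963, q = 1.0082, dp/dtau = -1.8584, dq/dtau = 0.2006
step 2:
  k1: at (p, q) = (-1.096279, 1.008152), (dp/dtau, dq/dtau) = (-1.858368, 0.200596); Gamma_ppp = -0.711205, Gamma_ppq = -0.024115, Gamma_pqq = 0.132135, Gamma_qpp = -0.455209, Gamma_qpq = -0.123623, Gamma_qqq = -0.102556; k1 = (-1.858368, 0.200596, 2.432872, 1.484035)
  k2: at (p, q) = (-1.142738, 1.013167), (dp/dtau, dq/dtau) = (-1.797546, 0.237697); Gamma_ppp = -0.659387, Gamma_ppq = -0.016148, Gamma_pqq = 0.129594, Gamma_qpp = -0.483749, Gamma_qpq = -0.133180, Gamma_qqq = -0.106063; k2 = (-1.797546, 0.237697, 2.109471, 1.455261)
  k3: at (p, q) = (-1.141217, 1.014095), (dp/dtau, dq/dtau) = (-1.805631, 0.236978); Gamma_ppp = -0.661130, Gamma_ppq = -0.016398, Gamma_pqq = 0.129706, Gamma_qpp = -0.482727, Gamma_qpq = -0.132868, Gamma_qqq = -0.105968; k3 = (-1.805631, 0.236978, 2.134168, 1.466081)
  k4: at (p, q) = (-1.186560, 1.020001), (dp/dtau, dq/dtau) = (-1.751659, 0.273900); Gamma_ppp = -0.613401, Gamma_ppq = -0.008855, Gamma_pqq = 0.127592, Gamma_qpp = -0.511277, Gamma_qpq = -0.142448, Gamma_qqq = -0.109502; k4 = (-1.751659, 0.273900, 1.864036, 1.440284)
  Y <- Y + (h/6)(k1 + 2k2 + 2k3 + k4): p = -1.1864, q = 1.0200, dp/dtau = -1.7518, dq/dtau = 0.2737
step 3:
  k1: at (p, q) = (-1.186415, 1.020018), (dp/dtau, dq/dtau) = (-1.751833, 0.273655); Gamma_ppp = -0.613552, Gamma_ppq = -0.008878, Gamma_pqq = 0.127600, Gamma_qpp = -0.511182, Gamma_qpq = -0.142417, Gamma_qqq = -0.109492; k1 = (-1.751833, 0.273655, 1.864875, 1.440426)
  k2: at (p, q) = (-1.230211, 1.026859), (dp/dtau, dq/dtau) = (-1.705211, 0.309665); Gamma_ppp = -0.569887, Gamma_ppq = -0.001779, Gamma_pqq = 0.125881, Gamma_qpp = -0.539432, Gamma_qpq = -0.151921, Gamma_qqq = -0.113020; k2 = (-1.705211, 0.309665, 1.643136, 1.418927)
  k3: at (p, q) = (-1.229045, 1.027759), (dp/dtau, dq/dtau) = (-1.710755, 0.309128); Gamma_ppp = -0.571102, Gamma_ppq = -0.001959, Gamma_pqq = 0.125954, Gamma_qpp = -0.538600, Gamma_qpq = -0.151672, Gamma_qqq = -0.112946; k3 = (-1.710755, 0.309128, 1.657327, 1.426683)
  k4: at (p, q) = (-1.271953, 1.035474), (dp/dtau, dq/dtau) = (-1.668967, 0.344989); Gamma_ppp = -0.530312, Gamma_ppq = 0.004853, Gamma_pqq = 0.124539, Gamma_qpp = -0.566927, Gamma_qpq = -0.161225, Gamma_qqq = -0.116509; k4 = (-1.668967, 0.344989, 1.467922, 1.407353)
  Y <- Y + (h/6)(k1 + 2k2 + 2k3 + k4): p = -1.2719, q = 1.0355, dp/dtau = -1.6691, dq/dtau = 0.3448
step 4:
  k1: at (p, q) = (-1.271855, 1.035486), (dp/dtau, dq/dtau) = (-1.669052, 0.344813); Gamma_ppp = -0.530405, Gamma_ppq = 0.004837, Gamma_pqq = 0.124543, Gamma_qpp = -0.566859, Gamma_qpq = -0.161203, Gamma_qqq = -0.116502; k1 = (-1.669052, 0.344813, 1.468328, 1.407422)
  k2: at (p, q) = (-1.313581, 1.044107), (dp/dtau, dq/dtau) = (-1.632344, 0.379998); Gamma_ppp = -0.492467, Gamma_ppq = 0.011348, Gamma_pqq = 0.123410, Gamma_qpp = -0.595045, Gamma_qpq = -0.170737, Gamma_qqq = -0.120076; k2 = (-1.632344, 0.379998, 1.308457, 1.391052)
  k3: at (p, q) = (-1.312663, 1.044986), (dp/dtau, dq/dtau) = (-1.636341, 0.379589); Gamma_ppp = -0.493352, Gamma_ppq = 0.011214, Gamma_pqq = 0.123462, Gamma_qpp = -0.594351, Gamma_qpq = -0.170533, Gamma_qqq = -0.120018; k3 = (-1.636341, 0.379589, 1.317147, 1.396885)
  k4: at (p, q) = (-1.353672, 1.054466), (dp/dtau, dq/dtau) = (-1.603195, 0.414657); Gamma_ppp = -0.457504, Gamma_ppq = 0.017527, Gamma_pqq = 0.122557, Gamma_qpp = -0.622677, Gamma_qpq = -0.180139, Gamma_qqq = -0.123634; k4 = (-1.603195, 0.414657, 1.178122, 1.382178)
  Y <- Y + (h/6)(k1 + 2k2 + 2k3 + k4): p = -1.3536, q = 1.0545, dp/dtau = -1.6032, dq/dtau = 0.4145


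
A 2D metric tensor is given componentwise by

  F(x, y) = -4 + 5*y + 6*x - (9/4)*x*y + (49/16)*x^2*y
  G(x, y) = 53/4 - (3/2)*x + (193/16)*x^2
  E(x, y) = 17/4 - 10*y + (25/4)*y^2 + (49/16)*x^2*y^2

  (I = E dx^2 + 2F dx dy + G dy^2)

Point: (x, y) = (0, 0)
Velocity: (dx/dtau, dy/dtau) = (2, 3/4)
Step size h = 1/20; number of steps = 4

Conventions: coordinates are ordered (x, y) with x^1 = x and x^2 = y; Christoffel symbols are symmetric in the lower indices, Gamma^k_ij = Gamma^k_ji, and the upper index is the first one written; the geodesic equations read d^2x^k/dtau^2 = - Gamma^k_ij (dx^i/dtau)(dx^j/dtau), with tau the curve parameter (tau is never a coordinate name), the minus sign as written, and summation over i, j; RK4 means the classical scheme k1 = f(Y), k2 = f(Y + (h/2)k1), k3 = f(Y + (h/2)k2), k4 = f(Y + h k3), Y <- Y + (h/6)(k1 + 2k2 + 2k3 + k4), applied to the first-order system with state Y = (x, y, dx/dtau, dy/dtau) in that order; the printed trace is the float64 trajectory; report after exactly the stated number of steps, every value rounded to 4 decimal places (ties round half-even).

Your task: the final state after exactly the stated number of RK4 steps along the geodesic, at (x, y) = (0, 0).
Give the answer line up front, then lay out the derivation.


Answer: x = 0.3932, y = 0.0842, dx/dtau = 1.9246, dy/dtau = 0.1061

f(Y) = (dx/dtau, dy/dtau, -Gamma^x_ij Y'^i Y'^j, -Gamma^y_ij Y'^i Y'^j) with the Gammas evaluated at the stage position; h = 0.050000; intermediate values shown to 6 dp
step 0: x = 0.0000, y = 0.0000, dx/dtau = 2.0000, dy/dtau = 0.7500
step 1:
  k1: at (x, y) = (0.000000, 0.000000), (dx/dtau, dy/dtau) = (2.000000, 0.750000); Gamma_xxx = 1.091473, Gamma_xxy = -1.717829, Gamma_xyy = 1.889922, Gamma_yxx = 1.159690, Gamma_yxy = -0.575194, Gamma_yyy = 0.570543; k1 = (2.000000, 0.750000, -0.275484, -3.234109)
  k2: at (x, y) = (0.050000, 0.018750), (dx/dtau, dy/dtau) = (1.993113, 0.669147); Gamma_xxx = 0.962624, Gamma_xxy = -1.598945, Gamma_xyy = 1.637672, Gamma_yxx = 1.084393, Gamma_yxy = -0.448023, Gamma_yyy = 0.447482; k2 = (1.993113, 0.669147, -0.292321, -3.313070)
  k3: at (x, y) = (0.049828, 0.016729), (dx/dtau, dy/dtau) = (1.992692, 0.667173); Gamma_xxx = 0.962693, Gamma_xxy = -1.596129, Gamma_xyy = 1.631149, Gamma_yxx = 1.086458, Gamma_yxy = -0.448729, Gamma_yyy = 0.447047; k3 = (1.992692, 0.667173, -0.304724, -3.319975)
  k4: at (x, y) = (0.099635, 0.033359), (dx/dtau, dy/dtau) = (1.984764, 0.584001); Gamma_xxx = 0.841621, Gamma_xxy = -1.495857, Gamma_xyy = 1.391871, Gamma_yxx = 1.018450, Gamma_yxy = -0.332634, Gamma_yyy = 0.341313; k4 = (1.984764, 0.584001, -0.322385, -3.357261)
  Y <- Y + (h/6)(k1 + 2k2 + 2k3 + k4): x = 0.0996, y = 0.0334, dx/dtau = 1.9851, dy/dtau = 0.5845
step 2:
  k1: at (x, y) = (0.099636, 0.033389), (dx/dtau, dy/dtau) = (1.985067, 0.584521); Gamma_xxx = 0.841619, Gamma_xxy = -1.495898, Gamma_xyy = 1.391957, Gamma_yxx = 1.018422, Gamma_yxy = -0.332625, Gamma_yyy = 0.341318; k1 = (1.985067, 0.584521, -0.320553, -3.357801)
  k2: at (x, y) = (0.149263, 0.048002), (dx/dtau, dy/dtau) = (1.977053, 0.500576); Gamma_xxx = 0.728102, Gamma_xxy = -1.413531, Gamma_xyy = 1.164478, Gamma_yxx = 0.957328, Gamma_yxy = -0.226900, Gamma_yyy = 0.252015; k2 = (1.977053, 0.500576, -0.339908, -3.355984)
  k3: at (x, y) = (0.149063, 0.045903), (dx/dtau, dy/dtau) = (1.976569, 0.500622); Gamma_xxx = 0.728577, Gamma_xxy = -1.410965, Gamma_xyy = 1.159862, Gamma_yxx = 0.959275, Gamma_yxy = -0.227714, Gamma_yyy = 0.251994; k3 = (1.976569, 0.500622, -0.344775, -3.360224)
  k4: at (x, y) = (0.198465, 0.058420), (dx/dtau, dy/dtau) = (1.967828, 0.416510); Gamma_xxx = 0.622726, Gamma_xxy = -1.345579, Gamma_xyy = 0.944391, Gamma_yxx = 0.904621, Gamma_yxy = -0.131716, Gamma_yyy = 0.178375; k4 = (1.967828, 0.416510, -0.369519, -3.318037)
  Y <- Y + (h/6)(k1 + 2k2 + 2k3 + k4): x = 0.1985, y = 0.0584, dx/dtau = 1.9679, dy/dtau = 0.4170
step 3:
  k1: at (x, y) = (0.198471, 0.058417), (dx/dtau, dy/dtau) = (1.967905, 0.416952); Gamma_xxx = 0.622714, Gamma_xxy = -1.345567, Gamma_xyy = 0.944357, Gamma_yxx = 0.904618, Gamma_yxy = -0.131706, Gamma_yyy = 0.178367; k1 = (1.967905, 0.416952, -0.367593, -3.318141)
  k2: at (x, y) = (0.247669, 0.068841), (dx/dtau, dy/dtau) = (1.958715, 0.333999); Gamma_xxx = 0.524099, Gamma_xxy = -1.295807, Gamma_xyy = 0.739011, Gamma_yxx = 0.855963, Gamma_yxy = -0.044577, Gamma_yyy = 0.119125; k2 = (1.958715, 0.333999, -0.397725, -3.238923)
  k3: at (x, y) = (0.247439, 0.066767), (dx/dtau, dy/dtau) = (1.957962, 0.335979); Gamma_xxx = 0.524937, Gamma_xxy = -1.293379, Gamma_xyy = 0.736427, Gamma_yxx = 0.857673, Gamma_yxy = -0.045435, Gamma_yyy = 0.119310; k3 = (1.957962, 0.335979, -0.393878, -3.241679)
  k4: at (x, y) = (0.296369, 0.075216), (dx/dtau, dy/dtau) = (1.948211, 0.254868); Gamma_xxx = 0.433541, Gamma_xxy = -1.258009, Gamma_xyy = 0.541670, Gamma_yxx = 0.814293, Gamma_yxy = 0.033566, Gamma_yyy = 0.073276; k4 = (1.948211, 0.254868, -0.431404, -3.128763)
  Y <- Y + (h/6)(k1 + 2k2 + 2k3 + k4): x = 0.2964, y = 0.0752, dx/dtau = 1.9481, dy/dtau = 0.2552
step 4:
  k1: at (x, y) = (0.296383, 0.075182), (dx/dtau, dy/dtau) = (1.948053, 0.255218); Gamma_xxx = 0.433526, Gamma_xxy = -1.257954, Gamma_xyy = 0.541568, Gamma_yxx = 0.814306, Gamma_yxy = 0.033579, Gamma_yyy = 0.073265; k1 = (1.948053, 0.255218, -0.429611, -3.128380)
  k2: at (x, y) = (0.345085, 0.081563), (dx/dtau, dy/dtau) = (1.937313, 0.177009); Gamma_xxx = 0.348894, Gamma_xxy = -1.235284, Gamma_xyy = 0.355438, Gamma_yxx = 0.775787, Gamma_yxy = 0.105259, Gamma_yyy = 0.039015; k2 = (1.937313, 0.177009, -0.473388, -2.985085)
  k3: at (x, y) = (0.344816, 0.079607), (dx/dtau, dy/dtau) = (1.936219, 0.180591); Gamma_xxx = 0.350034, Gamma_xxy = -1.232898, Gamma_xyy = 0.354808, Gamma_yxx = 0.777200, Gamma_yxy = 0.104385, Gamma_yyy = 0.039216; k3 = (1.936219, 0.180591, -0.461631, -2.987956)
  k4: at (x, y) = (0.393194, 0.084212), (dx/dtau, dy/dtau) = (1.924972, 0.105820); Gamma_xxx = 0.272096, Gamma_xxy = -1.221599, Gamma_xyy = 0.178021, Gamma_yxx = 0.742746, Gamma_yxy = 0.169398, Gamma_yyy = 0.015374; k4 = (1.924972, 0.105820, -0.512568, -2.821444)
  Y <- Y + (h/6)(k1 + 2k2 + 2k3 + k4): x = 0.3932, y = 0.0842, dx/dtau = 1.9246, dy/dtau = 0.1061


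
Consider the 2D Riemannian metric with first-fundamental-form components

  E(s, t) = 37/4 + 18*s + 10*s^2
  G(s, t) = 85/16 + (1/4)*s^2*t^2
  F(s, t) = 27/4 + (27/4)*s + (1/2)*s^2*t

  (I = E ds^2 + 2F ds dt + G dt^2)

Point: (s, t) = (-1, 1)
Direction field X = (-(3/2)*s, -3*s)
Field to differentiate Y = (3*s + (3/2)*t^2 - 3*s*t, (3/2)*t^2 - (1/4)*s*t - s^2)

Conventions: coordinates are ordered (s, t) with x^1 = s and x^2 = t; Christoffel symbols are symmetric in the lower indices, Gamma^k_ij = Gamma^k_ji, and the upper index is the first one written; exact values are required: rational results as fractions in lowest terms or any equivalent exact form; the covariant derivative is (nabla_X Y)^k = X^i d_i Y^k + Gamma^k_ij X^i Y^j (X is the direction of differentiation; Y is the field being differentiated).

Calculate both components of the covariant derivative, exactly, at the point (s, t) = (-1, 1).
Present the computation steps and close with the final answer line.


E = 5/4, F = 1/2, G = 89/16 at the point
E_s = -2, E_t = 0, F_s = 23/4, F_t = 1/2, G_s = -1/2, G_t = 1/2
EG - F^2 = 429/64;  g^inv = (64/429) * [[89/16, -1/2], [-1/2, 5/4]]
first-kind symbols [ij,l] = (1/2)(d_i g_jl + d_j g_il - d_l g_ij): [ss,s] = E_s/2 = -1, [ss,t] = F_s - E_t/2 = 23/4, [st,s] = E_t/2 = 0, [st,t] = G_s/2 = -1/4, [tt,s] = F_t - G_s/2 = 3/4, [tt,t] = G_t/2 = 1/4
Gamma^s_ij = (G*[ij,s] - F*[ij,t])/(EG - F^2), Gamma^t_ij = (E*[ij,t] - F*[ij,s])/(EG - F^2)
Gamma_sss = -180/143, Gamma_sst = 8/429, Gamma_stt = 259/429, Gamma_tss = 164/143, Gamma_tst = -20/429, Gamma_ttt = -4/429
X = (3/2, 3), Y = (3/2, 3/4) at the point

Answer: (nabla_X Y)^s = 9513/572, (nabla_X Y)^t = 16785/1144


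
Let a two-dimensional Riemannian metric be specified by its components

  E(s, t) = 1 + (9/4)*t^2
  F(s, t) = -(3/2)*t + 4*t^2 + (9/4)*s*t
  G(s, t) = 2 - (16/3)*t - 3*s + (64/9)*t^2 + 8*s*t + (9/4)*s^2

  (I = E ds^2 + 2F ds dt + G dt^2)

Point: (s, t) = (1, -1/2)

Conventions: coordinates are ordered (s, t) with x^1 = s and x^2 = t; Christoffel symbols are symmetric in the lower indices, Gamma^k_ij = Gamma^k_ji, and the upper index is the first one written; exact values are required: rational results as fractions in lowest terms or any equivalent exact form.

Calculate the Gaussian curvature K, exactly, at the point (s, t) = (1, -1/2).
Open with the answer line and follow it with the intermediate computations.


Answer: K = -46656/105625

E = 25/16, F = 5/8, G = 61/36, EG - F^2 = 325/144 at the point
E_s = 0, E_t = -9/4, F_s = -9/8, F_t = -13/4, G_s = -5/2, G_t = -40/9
E_tt = 9/2, F_st = 9/4, G_ss = 9/2
Apply the Brioschi formula K = (det M1 - det M2)/(EG - F^2)^2 over the derivative matrices of E, F, G.
M1 = [[-E_tt/2 + F_st - G_ss/2, E_s/2, F_s - E_t/2], [F_t - G_s/2, E, F], [G_t/2, F, G]] = [[-9/4, 0, 0], [-2, 25/16, 5/8], [-20/9, 5/8, 61/36]]; det M1 = -325/64
M2 = [[0, E_t/2, G_s/2], [E_t/2, E, F], [G_s/2, F, G]] = [[0, -9/8, -5/4], [-9/8, 25/16, 5/8], [-5/4, 5/8, 61/36]]; det M2 = -181/64
det M1 - det M2 = -9/4; K = -9/4 / (325/144)^2 = -46656/105625


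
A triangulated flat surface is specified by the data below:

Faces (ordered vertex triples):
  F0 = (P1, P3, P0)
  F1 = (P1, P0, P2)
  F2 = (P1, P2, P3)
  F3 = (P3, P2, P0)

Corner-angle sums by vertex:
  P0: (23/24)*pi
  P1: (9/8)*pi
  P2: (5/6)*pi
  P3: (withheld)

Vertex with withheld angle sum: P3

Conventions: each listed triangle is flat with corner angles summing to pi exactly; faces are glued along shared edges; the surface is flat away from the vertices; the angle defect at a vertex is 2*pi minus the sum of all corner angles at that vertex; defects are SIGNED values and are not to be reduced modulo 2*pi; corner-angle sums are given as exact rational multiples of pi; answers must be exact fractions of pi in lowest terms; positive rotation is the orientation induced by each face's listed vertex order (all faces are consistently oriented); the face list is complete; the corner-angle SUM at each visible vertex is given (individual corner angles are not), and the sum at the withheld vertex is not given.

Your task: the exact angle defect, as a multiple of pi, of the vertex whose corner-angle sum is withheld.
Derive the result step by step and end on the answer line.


V = 4, E = 6, F = 4; chi = V - E + F = 2
Gauss-Bonnet: total defect = 2*pi*chi = 4*pi; visible defects sum to (37/12)*pi

Answer: defect(P3) = (11/12)*pi


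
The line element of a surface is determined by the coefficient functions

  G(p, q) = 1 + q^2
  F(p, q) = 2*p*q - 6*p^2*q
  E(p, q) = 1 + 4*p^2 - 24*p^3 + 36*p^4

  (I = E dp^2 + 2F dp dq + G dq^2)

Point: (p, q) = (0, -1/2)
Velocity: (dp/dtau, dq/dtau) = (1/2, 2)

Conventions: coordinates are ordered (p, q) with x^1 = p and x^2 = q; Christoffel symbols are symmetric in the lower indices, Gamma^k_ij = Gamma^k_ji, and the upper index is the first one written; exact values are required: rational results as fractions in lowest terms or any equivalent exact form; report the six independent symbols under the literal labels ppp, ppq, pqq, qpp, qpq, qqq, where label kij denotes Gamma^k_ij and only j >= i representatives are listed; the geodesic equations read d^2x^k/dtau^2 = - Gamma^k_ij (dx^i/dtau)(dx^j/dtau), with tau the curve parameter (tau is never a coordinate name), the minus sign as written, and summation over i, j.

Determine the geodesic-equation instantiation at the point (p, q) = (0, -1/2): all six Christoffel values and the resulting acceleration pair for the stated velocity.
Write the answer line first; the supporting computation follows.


Answer: Gamma_ppp = 0, Gamma_ppq = 0, Gamma_pqq = 0, Gamma_qpp = -4/5, Gamma_qpq = 0, Gamma_qqq = -2/5; accelerations (d^2p/dtau^2, d^2q/dtau^2) = (0, 9/5)

E = 1, F = 0, G = 5/4 at the point
E_p = 0, E_q = 0, F_p = -1, F_q = 0, G_p = 0, G_q = -1
EG - F^2 = 5/4;  g^inv = (4/5) * [[5/4, 0], [0, 1]]
first-kind symbols [ij,l] = (1/2)(d_i g_jl + d_j g_il - d_l g_ij): [pp,p] = E_p/2 = 0, [pp,q] = F_p - E_q/2 = -1, [pq,p] = E_q/2 = 0, [pq,q] = G_p/2 = 0, [qq,p] = F_q - G_p/2 = 0, [qq,q] = G_q/2 = -1/2
Gamma^p_ij = (G*[ij,p] - F*[ij,q])/(EG - F^2), Gamma^q_ij = (E*[ij,q] - F*[ij,p])/(EG - F^2)
Gamma_ppp = 0, Gamma_ppq = 0, Gamma_pqq = 0, Gamma_qpp = -4/5, Gamma_qpq = 0, Gamma_qqq = -2/5
d^2p/dtau^2 = -(Gamma_ppp*(1/2)^2 + 2*Gamma_ppq*(1/2)*(2) + Gamma_pqq*(2)^2) = 0
d^2q/dtau^2 = -(Gamma_qpp*(1/2)^2 + 2*Gamma_qpq*(1/2)*(2) + Gamma_qqq*(2)^2) = 9/5


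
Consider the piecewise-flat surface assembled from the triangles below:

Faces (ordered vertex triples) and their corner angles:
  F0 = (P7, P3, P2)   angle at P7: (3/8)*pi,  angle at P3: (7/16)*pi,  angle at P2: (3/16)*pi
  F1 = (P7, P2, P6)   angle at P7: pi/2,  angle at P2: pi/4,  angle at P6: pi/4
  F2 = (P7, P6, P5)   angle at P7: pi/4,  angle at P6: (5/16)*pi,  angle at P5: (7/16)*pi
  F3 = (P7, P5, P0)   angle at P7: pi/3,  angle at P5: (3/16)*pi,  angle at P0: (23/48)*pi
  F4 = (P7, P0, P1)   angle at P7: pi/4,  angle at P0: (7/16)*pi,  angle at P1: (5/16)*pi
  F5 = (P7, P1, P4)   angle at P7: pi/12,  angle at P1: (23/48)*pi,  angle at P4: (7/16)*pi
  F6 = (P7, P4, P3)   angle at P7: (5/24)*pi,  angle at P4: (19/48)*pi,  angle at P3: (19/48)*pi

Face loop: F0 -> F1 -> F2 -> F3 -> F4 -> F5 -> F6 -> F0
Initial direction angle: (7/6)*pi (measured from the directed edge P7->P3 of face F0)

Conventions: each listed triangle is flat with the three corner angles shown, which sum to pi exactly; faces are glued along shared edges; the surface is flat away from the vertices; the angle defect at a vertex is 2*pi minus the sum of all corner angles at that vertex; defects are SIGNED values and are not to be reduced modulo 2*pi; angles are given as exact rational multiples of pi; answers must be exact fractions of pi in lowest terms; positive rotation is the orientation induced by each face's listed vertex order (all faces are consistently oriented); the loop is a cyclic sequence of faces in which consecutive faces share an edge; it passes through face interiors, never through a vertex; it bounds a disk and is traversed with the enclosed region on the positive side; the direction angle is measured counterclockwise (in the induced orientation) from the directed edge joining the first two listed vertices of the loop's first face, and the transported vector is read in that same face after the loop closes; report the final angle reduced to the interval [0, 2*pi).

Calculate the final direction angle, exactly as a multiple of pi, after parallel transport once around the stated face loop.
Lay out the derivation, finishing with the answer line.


enclosed vertex P7: corner angles sum to 2*pi, defect = 2*pi - 2*pi = 0
final direction = starting direction + enclosed defect total, reduced mod 2*pi (induced orientation)
final angle = (7/6)*pi + 0 = (7/6)*pi (mod 2*pi)

Answer: final direction angle = (7/6)*pi


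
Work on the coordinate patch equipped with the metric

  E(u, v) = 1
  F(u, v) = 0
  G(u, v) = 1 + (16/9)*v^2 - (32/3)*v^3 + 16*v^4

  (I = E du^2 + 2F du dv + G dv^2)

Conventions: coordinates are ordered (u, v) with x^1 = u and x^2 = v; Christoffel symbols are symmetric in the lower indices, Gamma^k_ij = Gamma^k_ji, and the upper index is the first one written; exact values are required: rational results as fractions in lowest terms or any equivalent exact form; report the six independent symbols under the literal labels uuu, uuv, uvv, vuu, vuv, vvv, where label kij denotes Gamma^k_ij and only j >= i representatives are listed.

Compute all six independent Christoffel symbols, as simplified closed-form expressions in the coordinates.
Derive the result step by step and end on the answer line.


E = 1; F = 0; G = 1 + (16/9)*v^2 - (32/3)*v^3 + 16*v^4
Gamma^k_ij = (1/2) g^{kl} (d_i g_jl + d_j g_il - d_l g_ij), with g^inv = (1/(EG-F^2)) [[G, -F], [-F, E]]
first partials: E_u = 0, E_v = 0, F_u = 0, F_v = 0, G_u = 0, G_v = (32/9)*v - 32*v^2 + 64*v^3
D = EG - F^2 = 1 + (16/9)*v^2 - (32/3)*v^3 + 16*v^4
expanded: Gamma^u_uu = (G E_u - 2F F_u + F E_v)/(2D), Gamma^u_uv = (G E_v - F G_u)/(2D), Gamma^u_vv = (2G F_v - G G_u - F G_v)/(2D), Gamma^v_uu = (2E F_u - E E_v - F E_u)/(2D), Gamma^v_uv = (E G_u - F E_v)/(2D), Gamma^v_vv = (E G_v - 2F F_v + F G_u)/(2D); substitute and cancel common factors

Answer: Gamma_uuu = 0, Gamma_uuv = 0, Gamma_uvv = 0, Gamma_vuu = 0, Gamma_vuv = 0, Gamma_vvv = (288*v^3 - 144*v^2 + 16*v)/(144*v^4 - 96*v^3 + 16*v^2 + 9)


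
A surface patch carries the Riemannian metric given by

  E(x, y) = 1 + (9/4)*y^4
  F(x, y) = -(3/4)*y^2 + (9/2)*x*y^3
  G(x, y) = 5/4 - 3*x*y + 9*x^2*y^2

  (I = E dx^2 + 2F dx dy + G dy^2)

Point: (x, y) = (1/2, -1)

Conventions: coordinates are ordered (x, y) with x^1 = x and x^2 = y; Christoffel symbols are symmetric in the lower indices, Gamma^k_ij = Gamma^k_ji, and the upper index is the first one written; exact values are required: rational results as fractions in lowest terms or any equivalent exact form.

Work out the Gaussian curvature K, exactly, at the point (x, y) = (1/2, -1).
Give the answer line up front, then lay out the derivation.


Answer: K = -144/841

E = 13/4, F = -3, G = 5, EG - F^2 = 29/4 at the point
E_x = 0, E_y = -9, F_x = -9/2, F_y = 33/4, G_x = 12, G_y = -6
E_yy = 27, F_xy = 27/2, G_xx = 18
The intrinsic route: Brioschi's K = (det M1 - det M2)/(EG - F^2)^2.
M1 = [[-E_yy/2 + F_xy - G_xx/2, E_x/2, F_x - E_y/2], [F_y - G_x/2, E, F], [G_y/2, F, G]] = [[-9, 0, 0], [9/4, 13/4, -3], [-3, -3, 5]]; det M1 = -261/4
M2 = [[0, E_y/2, G_x/2], [E_y/2, E, F], [G_x/2, F, G]] = [[0, -9/2, 6], [-9/2, 13/4, -3], [6, -3, 5]]; det M2 = -225/4
det M1 - det M2 = -9; K = -9 / (29/4)^2 = -144/841


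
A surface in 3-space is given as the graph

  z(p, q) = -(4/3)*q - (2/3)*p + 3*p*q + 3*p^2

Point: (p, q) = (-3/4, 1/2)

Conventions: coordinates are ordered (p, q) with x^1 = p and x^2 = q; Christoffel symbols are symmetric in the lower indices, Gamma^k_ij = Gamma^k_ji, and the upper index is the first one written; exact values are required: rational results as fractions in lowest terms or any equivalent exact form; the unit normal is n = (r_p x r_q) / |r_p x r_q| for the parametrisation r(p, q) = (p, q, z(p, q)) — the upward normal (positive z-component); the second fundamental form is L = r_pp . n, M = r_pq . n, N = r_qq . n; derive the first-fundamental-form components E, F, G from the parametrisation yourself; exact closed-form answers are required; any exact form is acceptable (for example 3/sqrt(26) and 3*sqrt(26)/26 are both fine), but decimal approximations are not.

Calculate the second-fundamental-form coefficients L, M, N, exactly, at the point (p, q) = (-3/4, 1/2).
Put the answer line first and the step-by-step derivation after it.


Answer: L = 72*sqrt(3929)/3929, M = 36*sqrt(3929)/3929, N = 0

z_p = -11/3, z_q = -43/12, z_pp = 6, z_pq = 3, z_qq = 0
E = 130/9, F = 473/36, G = 1993/144; answer radicand W^2 = 3929/144
unnormalised second-form numerators: l = 6, m = 3, n = 0; L = l/sqrt(3929/144), and similarly M = m/sqrt(W^2), N = n/sqrt(W^2)


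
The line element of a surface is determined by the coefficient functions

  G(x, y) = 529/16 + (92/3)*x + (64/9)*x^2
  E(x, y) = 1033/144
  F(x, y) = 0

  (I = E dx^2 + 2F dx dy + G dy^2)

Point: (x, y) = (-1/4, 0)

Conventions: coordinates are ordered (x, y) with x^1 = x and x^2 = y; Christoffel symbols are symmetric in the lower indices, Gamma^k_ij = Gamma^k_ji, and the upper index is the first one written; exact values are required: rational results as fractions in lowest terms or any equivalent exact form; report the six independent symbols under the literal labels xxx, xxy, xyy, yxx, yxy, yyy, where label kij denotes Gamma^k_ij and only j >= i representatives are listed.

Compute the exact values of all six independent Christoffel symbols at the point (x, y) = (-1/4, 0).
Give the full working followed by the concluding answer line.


E = 1033/144, F = 0, G = 3721/144 at the point
E_x = 0, E_y = 0, F_x = 0, F_y = 0, G_x = 244/9, G_y = 0
EG - F^2 = 3843793/20736;  g^inv = (20736/3843793) * [[3721/144, 0], [0, 1033/144]]
first-kind symbols [ij,l] = (1/2)(d_i g_jl + d_j g_il - d_l g_ij): [xx,x] = E_x/2 = 0, [xx,y] = F_x - E_y/2 = 0, [xy,x] = E_y/2 = 0, [xy,y] = G_x/2 = 122/9, [yy,x] = F_y - G_x/2 = -122/9, [yy,y] = G_y/2 = 0
Gamma^x_ij = (G*[ij,x] - F*[ij,y])/(EG - F^2), Gamma^y_ij = (E*[ij,y] - F*[ij,x])/(EG - F^2)

Answer: Gamma_xxx = 0, Gamma_xxy = 0, Gamma_xyy = -1952/1033, Gamma_yxx = 0, Gamma_yxy = 32/61, Gamma_yyy = 0


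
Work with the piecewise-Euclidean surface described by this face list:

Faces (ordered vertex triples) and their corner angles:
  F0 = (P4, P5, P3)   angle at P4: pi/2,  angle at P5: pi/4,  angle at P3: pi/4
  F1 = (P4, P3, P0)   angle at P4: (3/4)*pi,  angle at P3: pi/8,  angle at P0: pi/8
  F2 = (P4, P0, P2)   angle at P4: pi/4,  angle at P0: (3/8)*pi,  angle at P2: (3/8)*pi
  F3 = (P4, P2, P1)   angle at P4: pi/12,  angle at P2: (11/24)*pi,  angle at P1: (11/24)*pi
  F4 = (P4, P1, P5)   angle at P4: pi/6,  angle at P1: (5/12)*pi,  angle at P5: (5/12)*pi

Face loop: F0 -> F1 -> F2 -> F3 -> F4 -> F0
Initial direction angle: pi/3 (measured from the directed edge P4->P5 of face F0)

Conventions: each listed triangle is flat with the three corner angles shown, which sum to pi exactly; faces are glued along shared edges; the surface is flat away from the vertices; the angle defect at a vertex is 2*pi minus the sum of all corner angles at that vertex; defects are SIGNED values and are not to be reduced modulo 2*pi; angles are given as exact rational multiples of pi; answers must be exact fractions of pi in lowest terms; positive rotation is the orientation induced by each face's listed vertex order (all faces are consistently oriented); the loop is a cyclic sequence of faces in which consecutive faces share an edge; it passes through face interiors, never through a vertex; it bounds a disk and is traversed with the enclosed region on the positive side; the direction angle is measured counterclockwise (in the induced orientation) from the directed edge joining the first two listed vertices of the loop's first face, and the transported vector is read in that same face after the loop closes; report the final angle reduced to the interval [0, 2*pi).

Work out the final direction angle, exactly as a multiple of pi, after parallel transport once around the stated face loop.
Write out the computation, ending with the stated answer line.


enclosed vertex P4: corner angles sum to (7/4)*pi, defect = 2*pi - (7/4)*pi = pi/4
transport around the loop rotates by the sum of enclosed defects; add to the initial angle mod 2*pi
final angle = pi/3 + pi/4 = (7/12)*pi (mod 2*pi)

Answer: final direction angle = (7/12)*pi


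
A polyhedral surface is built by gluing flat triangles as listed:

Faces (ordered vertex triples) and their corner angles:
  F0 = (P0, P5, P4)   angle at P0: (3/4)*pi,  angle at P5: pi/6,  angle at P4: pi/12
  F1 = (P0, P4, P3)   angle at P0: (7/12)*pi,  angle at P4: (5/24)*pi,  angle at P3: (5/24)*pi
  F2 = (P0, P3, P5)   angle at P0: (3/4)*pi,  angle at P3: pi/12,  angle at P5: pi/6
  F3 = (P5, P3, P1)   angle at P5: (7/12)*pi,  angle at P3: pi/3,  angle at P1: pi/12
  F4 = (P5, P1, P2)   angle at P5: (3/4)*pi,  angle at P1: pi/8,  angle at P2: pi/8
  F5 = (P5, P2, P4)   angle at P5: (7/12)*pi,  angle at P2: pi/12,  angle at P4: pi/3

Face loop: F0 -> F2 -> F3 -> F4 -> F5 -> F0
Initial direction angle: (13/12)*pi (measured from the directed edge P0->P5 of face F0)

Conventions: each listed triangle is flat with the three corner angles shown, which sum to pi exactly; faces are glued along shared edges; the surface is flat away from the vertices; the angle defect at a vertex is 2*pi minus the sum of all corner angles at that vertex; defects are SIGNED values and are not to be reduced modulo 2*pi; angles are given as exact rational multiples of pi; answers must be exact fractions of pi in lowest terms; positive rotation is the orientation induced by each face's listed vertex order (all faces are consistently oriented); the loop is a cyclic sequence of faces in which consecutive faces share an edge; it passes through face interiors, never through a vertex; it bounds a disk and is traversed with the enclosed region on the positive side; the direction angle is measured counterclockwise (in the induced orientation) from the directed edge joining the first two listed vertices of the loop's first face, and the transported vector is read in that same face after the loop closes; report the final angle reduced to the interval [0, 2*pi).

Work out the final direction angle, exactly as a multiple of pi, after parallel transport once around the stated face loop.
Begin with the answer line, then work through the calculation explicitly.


Answer: final direction angle = (5/6)*pi

enclosed vertex P5: corner angles sum to (9/4)*pi, defect = 2*pi - (9/4)*pi = -pi/4
by Gauss-Bonnet the loop rotates the vector by the enclosed defect sum (positive orientation, mod 2*pi)
final angle = (13/12)*pi - pi/4 = (5/6)*pi (mod 2*pi)


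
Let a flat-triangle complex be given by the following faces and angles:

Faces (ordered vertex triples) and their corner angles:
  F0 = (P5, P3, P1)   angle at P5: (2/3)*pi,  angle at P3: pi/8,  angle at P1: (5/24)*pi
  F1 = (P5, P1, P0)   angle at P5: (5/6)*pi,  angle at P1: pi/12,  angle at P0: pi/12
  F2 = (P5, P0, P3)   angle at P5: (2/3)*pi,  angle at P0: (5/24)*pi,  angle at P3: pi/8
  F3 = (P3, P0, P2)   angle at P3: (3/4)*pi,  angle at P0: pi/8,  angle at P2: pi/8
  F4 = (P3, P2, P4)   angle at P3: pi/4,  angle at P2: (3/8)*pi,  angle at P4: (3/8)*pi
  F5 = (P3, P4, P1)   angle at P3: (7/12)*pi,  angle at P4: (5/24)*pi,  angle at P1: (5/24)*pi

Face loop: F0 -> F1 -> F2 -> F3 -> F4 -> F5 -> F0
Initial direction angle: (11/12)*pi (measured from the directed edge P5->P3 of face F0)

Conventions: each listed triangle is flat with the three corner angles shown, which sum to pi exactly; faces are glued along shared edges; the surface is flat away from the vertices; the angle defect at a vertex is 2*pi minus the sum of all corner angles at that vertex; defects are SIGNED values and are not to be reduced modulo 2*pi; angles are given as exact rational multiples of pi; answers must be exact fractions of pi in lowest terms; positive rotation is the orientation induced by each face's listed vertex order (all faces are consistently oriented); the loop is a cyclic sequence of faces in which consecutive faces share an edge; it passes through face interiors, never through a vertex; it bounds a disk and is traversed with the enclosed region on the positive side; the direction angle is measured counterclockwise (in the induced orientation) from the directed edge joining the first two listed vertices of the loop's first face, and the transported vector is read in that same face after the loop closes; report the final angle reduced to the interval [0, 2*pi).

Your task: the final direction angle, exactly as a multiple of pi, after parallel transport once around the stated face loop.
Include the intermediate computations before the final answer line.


enclosed vertex P3: corner angles sum to (11/6)*pi, defect = 2*pi - (11/6)*pi = pi/6
enclosed vertex P5: corner angles sum to (13/6)*pi, defect = 2*pi - (13/6)*pi = -pi/6
final direction = starting direction + enclosed defect total, reduced mod 2*pi (induced orientation)
final angle = (11/12)*pi + 0 = (11/12)*pi (mod 2*pi)

Answer: final direction angle = (11/12)*pi


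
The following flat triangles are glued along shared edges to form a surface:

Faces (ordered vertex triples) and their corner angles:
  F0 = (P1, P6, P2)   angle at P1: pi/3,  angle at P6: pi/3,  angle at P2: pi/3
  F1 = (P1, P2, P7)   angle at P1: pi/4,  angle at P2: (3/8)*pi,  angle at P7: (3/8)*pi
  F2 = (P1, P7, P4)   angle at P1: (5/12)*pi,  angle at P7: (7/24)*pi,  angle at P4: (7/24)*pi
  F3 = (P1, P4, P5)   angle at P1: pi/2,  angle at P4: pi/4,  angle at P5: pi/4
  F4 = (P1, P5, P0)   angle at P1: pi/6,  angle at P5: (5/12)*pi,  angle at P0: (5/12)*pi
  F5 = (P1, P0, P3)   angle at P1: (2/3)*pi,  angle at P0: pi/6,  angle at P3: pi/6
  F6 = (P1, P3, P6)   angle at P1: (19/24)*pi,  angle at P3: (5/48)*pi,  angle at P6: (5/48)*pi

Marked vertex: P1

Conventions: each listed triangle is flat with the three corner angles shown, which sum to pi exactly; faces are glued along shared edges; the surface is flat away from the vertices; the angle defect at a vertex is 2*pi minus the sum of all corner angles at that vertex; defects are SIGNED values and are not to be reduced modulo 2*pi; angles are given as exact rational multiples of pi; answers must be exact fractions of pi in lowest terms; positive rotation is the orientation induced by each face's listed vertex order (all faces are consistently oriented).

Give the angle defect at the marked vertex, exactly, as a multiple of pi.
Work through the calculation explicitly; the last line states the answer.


Sum of corner angles at P1: (25/8)*pi
defect = 2*pi - (25/8)*pi

Answer: defect(P1) = (-9/8)*pi


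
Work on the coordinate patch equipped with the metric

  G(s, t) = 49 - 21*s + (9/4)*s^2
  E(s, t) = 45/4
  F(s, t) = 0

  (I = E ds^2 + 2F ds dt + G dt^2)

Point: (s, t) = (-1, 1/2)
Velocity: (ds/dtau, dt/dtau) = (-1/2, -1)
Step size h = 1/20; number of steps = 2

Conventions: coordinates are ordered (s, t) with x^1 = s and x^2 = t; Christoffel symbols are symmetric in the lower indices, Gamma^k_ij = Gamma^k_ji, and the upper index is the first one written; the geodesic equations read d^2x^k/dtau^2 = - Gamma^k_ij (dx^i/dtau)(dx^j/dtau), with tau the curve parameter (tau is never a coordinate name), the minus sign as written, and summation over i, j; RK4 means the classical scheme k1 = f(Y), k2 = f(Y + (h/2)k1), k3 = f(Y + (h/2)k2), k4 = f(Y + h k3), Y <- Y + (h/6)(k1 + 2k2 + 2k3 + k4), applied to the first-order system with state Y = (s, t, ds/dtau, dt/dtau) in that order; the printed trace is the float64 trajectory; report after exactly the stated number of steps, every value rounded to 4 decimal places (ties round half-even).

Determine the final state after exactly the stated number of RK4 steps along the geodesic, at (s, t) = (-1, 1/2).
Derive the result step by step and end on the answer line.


f(Y) = (ds/dtau, dt/dtau, -Gamma^s_ij Y'^i Y'^j, -Gamma^t_ij Y'^i Y'^j) with the Gammas evaluated at the stage position; h = 0.050000; intermediate values shown to 6 dp
step 0: s = -1.0000, t = 0.5000, ds/dtau = -0.5000, dt/dtau = -1.0000
step 1:
  k1: at (s, t) = (-1.000000, 0.500000), (ds/dtau, dt/dtau) = (-0.500000, -1.000000); Gamma_sss = 0.000000, Gamma_sst = 0.000000, Gamma_stt = 1.133333, Gamma_tss = 0.000000, Gamma_tst = -0.176471, Gamma_ttt = 0.000000; k1 = (-0.500000, -1.000000, -1.133333, 0.176471)
  k2: at (s, t) = (-1.012500, 0.475000), (ds/dtau, dt/dtau) = (-0.528333, -0.995588); Gamma_sss = 0.000000, Gamma_sst = 0.000000, Gamma_stt = 1.135833, Gamma_tss = 0.000000, Gamma_tst = -0.176082, Gamma_ttt = 0.000000; k2 = (-0.528333, -0.995588, -1.125833, 0.185239)
  k3: at (s, t) = (-1.013208, 0.475110), (ds/dtau, dt/dtau) = (-0.528146, -0.995369); Gamma_sss = 0.000000, Gamma_sst = 0.000000, Gamma_stt = 1.135975, Gamma_tss = 0.000000, Gamma_tst = -0.176060, Gamma_ttt = 0.000000; k3 = (-0.528146, -0.995369, -1.125478, 0.185110)
  k4: at (s, t) = (-1.026407, 0.450232), (ds/dtau, dt/dtau) = (-0.556274, -0.990745); Gamma_sss = 0.000000, Gamma_sst = 0.000000, Gamma_stt = 1.138615, Gamma_tss = 0.000000, Gamma_tst = -0.175652, Gamma_ttt = 0.000000; k4 = (-0.556274, -0.990745, -1.117635, 0.193613)
  Y <- Y + (h/6)(k1 + 2k2 + 2k3 + k4): s = -1.0264, t = 0.4502, ds/dtau = -0.5563, dt/dtau = -0.9907
step 2:
  k1: at (s, t) = (-1.026410, 0.450228), (ds/dtau, dt/dtau) = (-0.556280, -0.990743); Gamma_sss = 0.000000, Gamma_sst = 0.000000, Gamma_stt = 1.138615, Gamma_tss = 0.000000, Gamma_tst = -0.175652, Gamma_ttt = 0.000000; k1 = (-0.556280, -0.990743, -1.117634, 0.193614)
  k2: at (s, t) = (-1.040317, 0.425459), (ds/dtau, dt/dtau) = (-0.584221, -0.985903); Gamma_sss = 0.000000, Gamma_sst = 0.000000, Gamma_stt = 1.141397, Gamma_tss = 0.000000, Gamma_tst = -0.175224, Gamma_ttt = 0.000000; k2 = (-0.584221, -0.985903, -1.109443, 0.201853)
  k3: at (s, t) = (-1.041016, 0.425580), (ds/dtau, dt/dtau) = (-0.584016, -0.985697); Gamma_sss = 0.000000, Gamma_sst = 0.000000, Gamma_stt = 1.141536, Gamma_tss = 0.000000, Gamma_tst = -0.175202, Gamma_ttt = 0.000000; k3 = (-0.584016, -0.985697, -1.109116, 0.201715)
  k4: at (s, t) = (-1.055611, 0.400943), (ds/dtau, dt/dtau) = (-0.611736, -0.980658); Gamma_sss = 0.000000, Gamma_sst = 0.000000, Gamma_stt = 1.144456, Gamma_tss = 0.000000, Gamma_tst = -0.174756, Gamma_ttt = 0.000000; k4 = (-0.611736, -0.980658, -1.100611, 0.209673)
  Y <- Y + (h/6)(k1 + 2k2 + 2k3 + k4): s = -1.0556, t = 0.4009, ds/dtau = -0.6117, dt/dtau = -0.9807

Answer: s = -1.0556, t = 0.4009, ds/dtau = -0.6117, dt/dtau = -0.9807


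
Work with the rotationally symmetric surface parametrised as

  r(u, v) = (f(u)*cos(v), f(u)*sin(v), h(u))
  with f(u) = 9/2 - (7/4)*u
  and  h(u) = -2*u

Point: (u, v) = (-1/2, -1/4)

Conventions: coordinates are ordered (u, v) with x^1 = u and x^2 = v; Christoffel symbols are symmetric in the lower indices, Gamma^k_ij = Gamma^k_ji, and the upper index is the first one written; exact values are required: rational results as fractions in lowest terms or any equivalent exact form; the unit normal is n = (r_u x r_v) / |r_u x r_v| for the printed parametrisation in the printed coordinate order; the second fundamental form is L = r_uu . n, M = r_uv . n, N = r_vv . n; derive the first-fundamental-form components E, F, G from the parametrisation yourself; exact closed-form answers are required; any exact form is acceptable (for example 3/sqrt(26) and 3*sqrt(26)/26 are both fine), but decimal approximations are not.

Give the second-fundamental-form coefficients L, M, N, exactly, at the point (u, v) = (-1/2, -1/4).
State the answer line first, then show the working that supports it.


Answer: L = 0, M = 0, N = -43*sqrt(113)/113

f = 43/8, f' = -7/4, f'' = 0, h' = -2, h'' = 0
E = 113/16, F = 0, G = 1849/64; answer radicand W^2 = 113/16
unnormalised second-form numerators: l = 0, m = 0, n = -43/4; L = l/sqrt(113/16), and similarly M = m/sqrt(W^2), N = n/sqrt(W^2)
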